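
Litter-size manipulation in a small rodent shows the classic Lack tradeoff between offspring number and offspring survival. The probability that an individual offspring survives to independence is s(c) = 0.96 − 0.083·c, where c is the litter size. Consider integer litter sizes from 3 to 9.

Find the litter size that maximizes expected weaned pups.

Expected weaned pups = c × s(c):
  c=3: 3 × 0.711 = 2.133
  c=4: 4 × 0.628 = 2.512
  c=5: 5 × 0.545 = 2.725
  c=6: 6 × 0.462 = 2.772
  c=7: 7 × 0.379 = 2.653
  c=8: 8 × 0.296 = 2.368
  c=9: 9 × 0.213 = 1.917
Maximum at c = 6 (2.772 weaned pups).

6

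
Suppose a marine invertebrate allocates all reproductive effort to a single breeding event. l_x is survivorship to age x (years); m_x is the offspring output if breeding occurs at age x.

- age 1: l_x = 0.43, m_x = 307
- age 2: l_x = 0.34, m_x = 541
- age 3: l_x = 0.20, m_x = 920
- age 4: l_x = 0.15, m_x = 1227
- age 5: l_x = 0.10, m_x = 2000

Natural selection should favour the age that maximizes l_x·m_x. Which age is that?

Expected offspring if breeding at age x = l_x × m_x:
  age 1: 0.43 × 307 = 132.010
  age 2: 0.34 × 541 = 183.940
  age 3: 0.20 × 920 = 184.000
  age 4: 0.15 × 1227 = 184.050
  age 5: 0.10 × 2000 = 200.000
Maximum at age 5 (200.000).

5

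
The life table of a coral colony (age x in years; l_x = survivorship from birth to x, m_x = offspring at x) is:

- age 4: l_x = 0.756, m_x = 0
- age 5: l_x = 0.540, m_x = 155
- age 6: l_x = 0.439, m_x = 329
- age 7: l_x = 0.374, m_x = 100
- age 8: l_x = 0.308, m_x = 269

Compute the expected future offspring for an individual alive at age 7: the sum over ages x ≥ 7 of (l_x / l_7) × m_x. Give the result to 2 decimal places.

l_7 = 0.374. Conditional survival from age 7 to x is l_x / l_7.
  x=7: (0.374/0.374) × 100 = 100.0000
  x=8: (0.308/0.374) × 269 = 221.5294
Sum = 100.0000 + 221.5294 = 321.5294

321.53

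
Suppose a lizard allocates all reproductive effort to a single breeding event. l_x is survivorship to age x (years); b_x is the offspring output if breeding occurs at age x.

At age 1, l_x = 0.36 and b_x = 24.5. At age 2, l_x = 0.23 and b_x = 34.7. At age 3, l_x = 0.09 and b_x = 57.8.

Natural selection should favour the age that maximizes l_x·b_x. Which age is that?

Expected offspring if breeding at age x = l_x × b_x:
  age 1: 0.36 × 24.5 = 8.820
  age 2: 0.23 × 34.7 = 7.981
  age 3: 0.09 × 57.8 = 5.202
Maximum at age 1 (8.820).

1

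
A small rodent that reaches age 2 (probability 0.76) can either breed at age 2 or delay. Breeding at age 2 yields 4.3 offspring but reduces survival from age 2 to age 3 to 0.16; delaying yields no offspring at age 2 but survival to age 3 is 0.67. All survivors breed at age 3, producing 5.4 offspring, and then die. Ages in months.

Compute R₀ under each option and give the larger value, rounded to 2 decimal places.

breed at age 2: R₀ = 0.76 × (4.3 + 0.16 × 5.4) = 0.76 × 5.1640 = 3.9246
delay to age 3: R₀ = 0.76 × (0.67 × 5.4) = 0.76 × 3.6180 = 2.7497
Higher: breed at age 2 (3.9246).

3.92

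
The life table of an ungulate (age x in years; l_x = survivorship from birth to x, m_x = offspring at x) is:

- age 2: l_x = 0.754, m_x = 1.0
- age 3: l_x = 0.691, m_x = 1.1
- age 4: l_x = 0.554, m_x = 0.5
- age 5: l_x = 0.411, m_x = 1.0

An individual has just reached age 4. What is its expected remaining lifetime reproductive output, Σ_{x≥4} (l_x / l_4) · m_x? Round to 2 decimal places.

1.24

l_4 = 0.554. Conditional survival from age 4 to x is l_x / l_4.
  x=4: (0.554/0.554) × 0.5 = 0.5000
  x=5: (0.411/0.554) × 1.0 = 0.7419
Sum = 0.5000 + 0.7419 = 1.2419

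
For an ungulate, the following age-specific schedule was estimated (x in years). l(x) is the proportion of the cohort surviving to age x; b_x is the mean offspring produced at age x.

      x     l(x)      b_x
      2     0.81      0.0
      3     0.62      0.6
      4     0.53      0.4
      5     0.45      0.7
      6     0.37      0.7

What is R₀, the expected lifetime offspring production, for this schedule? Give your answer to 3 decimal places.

R₀ = Σ l(x) b_x:
  age 2: 0.81 × 0.0 = 0.0000
  age 3: 0.62 × 0.6 = 0.3720
  age 4: 0.53 × 0.4 = 0.2120
  age 5: 0.45 × 0.7 = 0.3150
  age 6: 0.37 × 0.7 = 0.2590
R₀ = 0.0000 + 0.3720 + 0.2120 + 0.3150 + 0.2590 = 1.1580

1.158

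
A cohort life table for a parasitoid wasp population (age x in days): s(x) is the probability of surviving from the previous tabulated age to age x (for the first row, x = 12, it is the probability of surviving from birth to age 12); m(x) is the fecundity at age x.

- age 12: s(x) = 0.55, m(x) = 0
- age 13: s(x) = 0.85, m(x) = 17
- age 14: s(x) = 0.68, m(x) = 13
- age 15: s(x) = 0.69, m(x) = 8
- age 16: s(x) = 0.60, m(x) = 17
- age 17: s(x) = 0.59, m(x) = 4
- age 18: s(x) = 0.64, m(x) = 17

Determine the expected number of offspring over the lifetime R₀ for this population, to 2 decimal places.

17.23

Survivorship from birth: l_x = s_12·s_13·…·s_x.
  l_12 = 0.55000
  l_13 = 0.46750
  l_14 = 0.31790
  l_15 = 0.21935
  l_16 = 0.13161
  l_17 = 0.07765
  l_18 = 0.04970
R₀ = Σ l_x m(x):
  age 12: 0.55000 × 0 = 0.0000
  age 13: 0.46750 × 17 = 7.9475
  age 14: 0.31790 × 13 = 4.1327
  age 15: 0.21935 × 8 = 1.7548
  age 16: 0.13161 × 17 = 2.2374
  age 17: 0.07765 × 4 = 0.3106
  age 18: 0.04970 × 17 = 0.8449
R₀ = 0.0000 + 7.9475 + 4.1327 + 1.7548 + 2.2374 + 0.3106 + 0.8449 = 17.2279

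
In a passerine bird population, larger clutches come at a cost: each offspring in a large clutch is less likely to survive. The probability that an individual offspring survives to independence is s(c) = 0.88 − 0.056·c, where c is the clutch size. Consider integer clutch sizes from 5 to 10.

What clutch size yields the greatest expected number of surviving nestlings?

Expected surviving nestlings = c × s(c):
  c=5: 5 × 0.600 = 3.000
  c=6: 6 × 0.544 = 3.264
  c=7: 7 × 0.488 = 3.416
  c=8: 8 × 0.432 = 3.456
  c=9: 9 × 0.376 = 3.384
  c=10: 10 × 0.320 = 3.200
Maximum at c = 8 (3.456 surviving nestlings).

8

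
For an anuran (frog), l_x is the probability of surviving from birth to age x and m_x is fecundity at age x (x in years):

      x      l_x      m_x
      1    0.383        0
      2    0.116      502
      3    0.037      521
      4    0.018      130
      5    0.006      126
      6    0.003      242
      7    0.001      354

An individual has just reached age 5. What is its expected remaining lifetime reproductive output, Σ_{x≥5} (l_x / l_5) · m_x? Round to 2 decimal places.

l_5 = 0.006. Conditional survival from age 5 to x is l_x / l_5.
  x=5: (0.006/0.006) × 126 = 126.0000
  x=6: (0.003/0.006) × 242 = 121.0000
  x=7: (0.001/0.006) × 354 = 59.0000
Sum = 126.0000 + 121.0000 + 59.0000 = 306.0000

306.00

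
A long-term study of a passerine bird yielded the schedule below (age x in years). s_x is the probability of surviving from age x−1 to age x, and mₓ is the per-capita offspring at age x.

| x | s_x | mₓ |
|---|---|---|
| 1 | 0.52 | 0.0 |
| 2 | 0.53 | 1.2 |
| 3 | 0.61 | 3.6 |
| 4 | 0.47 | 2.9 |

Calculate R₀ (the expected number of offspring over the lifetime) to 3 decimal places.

Survivorship from birth: l_x = s_1·s_2·…·s_x.
  l_1 = 0.52000
  l_2 = 0.27560
  l_3 = 0.16812
  l_4 = 0.07901
R₀ = Σ l_x mₓ:
  age 1: 0.52000 × 0.0 = 0.0000
  age 2: 0.27560 × 1.2 = 0.3307
  age 3: 0.16812 × 3.6 = 0.6052
  age 4: 0.07901 × 2.9 = 0.2291
R₀ = 0.0000 + 0.3307 + 0.6052 + 0.2291 = 1.1651

1.165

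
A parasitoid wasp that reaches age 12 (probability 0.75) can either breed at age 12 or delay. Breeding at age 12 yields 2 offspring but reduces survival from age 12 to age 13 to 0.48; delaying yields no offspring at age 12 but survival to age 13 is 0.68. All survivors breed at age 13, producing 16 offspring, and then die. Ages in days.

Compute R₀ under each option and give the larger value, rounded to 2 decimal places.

8.16

breed at age 12: R₀ = 0.75 × (2 + 0.48 × 16) = 0.75 × 9.6800 = 7.2600
delay to age 13: R₀ = 0.75 × (0.68 × 16) = 0.75 × 10.8800 = 8.1600
Higher: delay to age 13 (8.1600).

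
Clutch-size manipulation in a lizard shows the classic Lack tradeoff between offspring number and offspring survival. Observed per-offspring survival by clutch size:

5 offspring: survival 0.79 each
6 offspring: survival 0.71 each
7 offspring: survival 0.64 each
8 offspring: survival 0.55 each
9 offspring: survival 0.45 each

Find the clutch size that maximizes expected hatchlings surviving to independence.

7

Expected hatchlings surviving to independence = c × s(c):
  c=5: 5 × 0.79 = 3.950
  c=6: 6 × 0.71 = 4.260
  c=7: 7 × 0.64 = 4.480
  c=8: 8 × 0.55 = 4.400
  c=9: 9 × 0.45 = 4.050
Maximum at c = 7 (4.480 hatchlings surviving to independence).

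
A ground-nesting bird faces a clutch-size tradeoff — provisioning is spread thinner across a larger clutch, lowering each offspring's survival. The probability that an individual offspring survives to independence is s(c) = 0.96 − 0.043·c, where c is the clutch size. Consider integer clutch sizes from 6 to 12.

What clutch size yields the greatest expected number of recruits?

Expected recruits = c × s(c):
  c=6: 6 × 0.702 = 4.212
  c=7: 7 × 0.659 = 4.613
  c=8: 8 × 0.616 = 4.928
  c=9: 9 × 0.573 = 5.157
  c=10: 10 × 0.530 = 5.300
  c=11: 11 × 0.487 = 5.357
  c=12: 12 × 0.444 = 5.328
Maximum at c = 11 (5.357 recruits).

11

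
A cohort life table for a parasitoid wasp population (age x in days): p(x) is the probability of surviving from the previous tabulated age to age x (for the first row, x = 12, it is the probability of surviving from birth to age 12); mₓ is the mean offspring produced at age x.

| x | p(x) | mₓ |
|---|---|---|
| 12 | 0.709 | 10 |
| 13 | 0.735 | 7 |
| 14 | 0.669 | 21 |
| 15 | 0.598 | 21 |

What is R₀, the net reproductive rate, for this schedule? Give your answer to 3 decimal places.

Survivorship from birth: l_x = p_12·p_13·…·p_x.
  l_12 = 0.70900
  l_13 = 0.52111
  l_14 = 0.34863
  l_15 = 0.20848
R₀ = Σ l_x mₓ:
  age 12: 0.70900 × 10 = 7.0900
  age 13: 0.52111 × 7 = 3.6478
  age 14: 0.34863 × 21 = 7.3212
  age 15: 0.20848 × 21 = 4.3781
R₀ = 7.0900 + 3.6478 + 7.3212 + 4.3781 = 22.4371

22.437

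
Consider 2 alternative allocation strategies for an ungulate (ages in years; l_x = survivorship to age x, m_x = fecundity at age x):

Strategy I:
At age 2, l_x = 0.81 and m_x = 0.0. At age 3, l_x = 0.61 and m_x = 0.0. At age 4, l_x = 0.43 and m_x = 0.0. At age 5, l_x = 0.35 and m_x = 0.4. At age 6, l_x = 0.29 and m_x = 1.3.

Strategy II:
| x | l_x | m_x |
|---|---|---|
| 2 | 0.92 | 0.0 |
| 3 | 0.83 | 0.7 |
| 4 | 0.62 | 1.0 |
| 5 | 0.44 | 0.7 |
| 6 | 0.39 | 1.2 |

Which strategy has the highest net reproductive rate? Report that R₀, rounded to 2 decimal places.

1.98

Strategy I: R₀ = 0.81×0.0 + 0.61×0.0 + 0.43×0.0 + 0.35×0.4 + 0.29×1.3 = 0.5170
Strategy II: R₀ = 0.92×0.0 + 0.83×0.7 + 0.62×1.0 + 0.44×0.7 + 0.39×1.2 = 1.9770
Highest R₀: strategy II with 1.9770.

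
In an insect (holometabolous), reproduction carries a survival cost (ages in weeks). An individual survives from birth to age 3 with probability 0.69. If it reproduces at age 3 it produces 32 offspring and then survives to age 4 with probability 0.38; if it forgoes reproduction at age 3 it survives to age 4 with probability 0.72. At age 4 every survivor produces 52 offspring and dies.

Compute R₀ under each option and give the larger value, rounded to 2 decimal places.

breed at age 3: R₀ = 0.69 × (32 + 0.38 × 52) = 0.69 × 51.7600 = 35.7144
delay to age 4: R₀ = 0.69 × (0.72 × 52) = 0.69 × 37.4400 = 25.8336
Higher: breed at age 3 (35.7144).

35.71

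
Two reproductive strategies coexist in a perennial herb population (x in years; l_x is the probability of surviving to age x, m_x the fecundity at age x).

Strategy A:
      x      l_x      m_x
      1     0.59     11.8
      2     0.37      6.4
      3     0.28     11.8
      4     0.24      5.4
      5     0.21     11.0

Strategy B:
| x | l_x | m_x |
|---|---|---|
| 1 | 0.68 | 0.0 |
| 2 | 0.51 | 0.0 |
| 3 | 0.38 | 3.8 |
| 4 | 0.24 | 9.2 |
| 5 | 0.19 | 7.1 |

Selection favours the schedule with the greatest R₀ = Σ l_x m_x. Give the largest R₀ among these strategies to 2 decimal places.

16.24

Strategy A: R₀ = 0.59×11.8 + 0.37×6.4 + 0.28×11.8 + 0.24×5.4 + 0.21×11.0 = 16.2400
Strategy B: R₀ = 0.68×0.0 + 0.51×0.0 + 0.38×3.8 + 0.24×9.2 + 0.19×7.1 = 5.0010
Highest R₀: strategy A with 16.2400.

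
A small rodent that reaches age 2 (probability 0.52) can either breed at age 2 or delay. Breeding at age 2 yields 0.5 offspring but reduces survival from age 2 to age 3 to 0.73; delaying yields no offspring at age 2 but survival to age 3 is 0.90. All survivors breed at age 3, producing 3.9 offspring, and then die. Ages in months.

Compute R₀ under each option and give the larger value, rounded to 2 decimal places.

breed at age 2: R₀ = 0.52 × (0.5 + 0.73 × 3.9) = 0.52 × 3.3470 = 1.7404
delay to age 3: R₀ = 0.52 × (0.90 × 3.9) = 0.52 × 3.5100 = 1.8252
Higher: delay to age 3 (1.8252).

1.83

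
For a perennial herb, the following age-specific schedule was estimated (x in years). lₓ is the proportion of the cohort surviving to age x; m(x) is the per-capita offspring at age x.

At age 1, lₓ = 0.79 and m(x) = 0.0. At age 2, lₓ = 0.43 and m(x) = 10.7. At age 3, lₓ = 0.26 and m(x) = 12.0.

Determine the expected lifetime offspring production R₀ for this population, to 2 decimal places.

R₀ = Σ lₓ m(x):
  age 1: 0.79 × 0.0 = 0.0000
  age 2: 0.43 × 10.7 = 4.6010
  age 3: 0.26 × 12.0 = 3.1200
R₀ = 0.0000 + 4.6010 + 3.1200 = 7.7210

7.72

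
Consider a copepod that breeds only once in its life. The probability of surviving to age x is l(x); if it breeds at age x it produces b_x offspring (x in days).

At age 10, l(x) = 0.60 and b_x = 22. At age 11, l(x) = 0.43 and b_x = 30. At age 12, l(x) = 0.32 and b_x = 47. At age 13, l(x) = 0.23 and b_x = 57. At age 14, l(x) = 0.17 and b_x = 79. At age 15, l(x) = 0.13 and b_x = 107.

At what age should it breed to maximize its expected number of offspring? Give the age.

12

Expected offspring if breeding at age x = l(x) × b_x:
  age 10: 0.60 × 22 = 13.200
  age 11: 0.43 × 30 = 12.900
  age 12: 0.32 × 47 = 15.040
  age 13: 0.23 × 57 = 13.110
  age 14: 0.17 × 79 = 13.430
  age 15: 0.13 × 107 = 13.910
Maximum at age 12 (15.040).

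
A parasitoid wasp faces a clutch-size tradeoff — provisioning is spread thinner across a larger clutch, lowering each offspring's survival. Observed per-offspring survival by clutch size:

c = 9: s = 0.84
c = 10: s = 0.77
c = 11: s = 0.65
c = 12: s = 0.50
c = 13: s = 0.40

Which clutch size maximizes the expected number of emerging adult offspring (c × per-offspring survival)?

Expected emerging adult offspring = c × s(c):
  c=9: 9 × 0.84 = 7.560
  c=10: 10 × 0.77 = 7.700
  c=11: 11 × 0.65 = 7.150
  c=12: 12 × 0.50 = 6.000
  c=13: 13 × 0.40 = 5.200
Maximum at c = 10 (7.700 emerging adult offspring).

10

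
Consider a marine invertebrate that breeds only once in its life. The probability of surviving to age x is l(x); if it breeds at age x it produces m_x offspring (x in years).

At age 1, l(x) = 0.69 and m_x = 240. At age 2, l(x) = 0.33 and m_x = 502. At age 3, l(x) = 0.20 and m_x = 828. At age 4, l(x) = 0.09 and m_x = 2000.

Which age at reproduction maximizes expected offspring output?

Expected offspring if breeding at age x = l(x) × m_x:
  age 1: 0.69 × 240 = 165.600
  age 2: 0.33 × 502 = 165.660
  age 3: 0.20 × 828 = 165.600
  age 4: 0.09 × 2000 = 180.000
Maximum at age 4 (180.000).

4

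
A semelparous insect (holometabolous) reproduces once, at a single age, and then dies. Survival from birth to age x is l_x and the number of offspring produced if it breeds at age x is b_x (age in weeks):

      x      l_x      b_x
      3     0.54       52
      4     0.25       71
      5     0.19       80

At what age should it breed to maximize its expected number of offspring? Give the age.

Expected offspring if breeding at age x = l_x × b_x:
  age 3: 0.54 × 52 = 28.080
  age 4: 0.25 × 71 = 17.750
  age 5: 0.19 × 80 = 15.200
Maximum at age 3 (28.080).

3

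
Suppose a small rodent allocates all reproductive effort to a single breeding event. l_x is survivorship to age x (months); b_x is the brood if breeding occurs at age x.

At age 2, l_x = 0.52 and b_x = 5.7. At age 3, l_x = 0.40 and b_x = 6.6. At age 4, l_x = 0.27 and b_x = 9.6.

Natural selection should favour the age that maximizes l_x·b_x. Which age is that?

Expected offspring if breeding at age x = l_x × b_x:
  age 2: 0.52 × 5.7 = 2.964
  age 3: 0.40 × 6.6 = 2.640
  age 4: 0.27 × 9.6 = 2.592
Maximum at age 2 (2.964).

2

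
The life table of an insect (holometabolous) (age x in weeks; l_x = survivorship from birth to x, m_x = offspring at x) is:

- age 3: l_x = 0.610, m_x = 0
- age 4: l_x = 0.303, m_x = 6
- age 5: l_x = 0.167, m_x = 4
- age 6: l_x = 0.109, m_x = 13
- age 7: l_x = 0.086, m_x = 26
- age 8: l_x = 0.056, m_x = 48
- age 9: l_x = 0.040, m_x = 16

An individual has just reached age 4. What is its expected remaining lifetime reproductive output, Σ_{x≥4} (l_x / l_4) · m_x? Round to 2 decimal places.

31.24

l_4 = 0.303. Conditional survival from age 4 to x is l_x / l_4.
  x=4: (0.303/0.303) × 6 = 6.0000
  x=5: (0.167/0.303) × 4 = 2.2046
  x=6: (0.109/0.303) × 13 = 4.6766
  x=7: (0.086/0.303) × 26 = 7.3795
  x=8: (0.056/0.303) × 48 = 8.8713
  x=9: (0.040/0.303) × 16 = 2.1122
Sum = 6.0000 + 2.2046 + 4.6766 + 7.3795 + 8.8713 + 2.1122 = 31.2442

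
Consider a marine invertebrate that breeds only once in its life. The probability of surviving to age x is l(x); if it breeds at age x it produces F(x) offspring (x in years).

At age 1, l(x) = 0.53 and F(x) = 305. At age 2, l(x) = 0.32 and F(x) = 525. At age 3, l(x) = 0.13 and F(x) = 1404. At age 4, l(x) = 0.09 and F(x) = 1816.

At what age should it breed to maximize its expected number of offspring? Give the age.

Expected offspring if breeding at age x = l(x) × F(x):
  age 1: 0.53 × 305 = 161.650
  age 2: 0.32 × 525 = 168.000
  age 3: 0.13 × 1404 = 182.520
  age 4: 0.09 × 1816 = 163.440
Maximum at age 3 (182.520).

3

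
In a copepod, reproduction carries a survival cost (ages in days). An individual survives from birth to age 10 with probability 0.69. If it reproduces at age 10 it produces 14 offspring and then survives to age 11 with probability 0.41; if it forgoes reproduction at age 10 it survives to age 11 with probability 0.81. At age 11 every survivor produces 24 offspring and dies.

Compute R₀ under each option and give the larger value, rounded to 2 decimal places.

16.45

breed at age 10: R₀ = 0.69 × (14 + 0.41 × 24) = 0.69 × 23.8400 = 16.4496
delay to age 11: R₀ = 0.69 × (0.81 × 24) = 0.69 × 19.4400 = 13.4136
Higher: breed at age 10 (16.4496).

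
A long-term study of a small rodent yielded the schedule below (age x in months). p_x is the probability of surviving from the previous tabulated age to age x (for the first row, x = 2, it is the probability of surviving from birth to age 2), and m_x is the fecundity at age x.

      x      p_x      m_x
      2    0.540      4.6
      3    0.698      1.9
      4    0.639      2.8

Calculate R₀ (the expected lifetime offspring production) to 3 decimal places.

Survivorship from birth: l_x = p_2·p_3·…·p_x.
  l_2 = 0.54000
  l_3 = 0.37692
  l_4 = 0.24085
R₀ = Σ l_x m_x:
  age 2: 0.54000 × 4.6 = 2.4840
  age 3: 0.37692 × 1.9 = 0.7161
  age 4: 0.24085 × 2.8 = 0.6744
R₀ = 2.4840 + 0.7161 + 0.6744 = 3.8745

3.875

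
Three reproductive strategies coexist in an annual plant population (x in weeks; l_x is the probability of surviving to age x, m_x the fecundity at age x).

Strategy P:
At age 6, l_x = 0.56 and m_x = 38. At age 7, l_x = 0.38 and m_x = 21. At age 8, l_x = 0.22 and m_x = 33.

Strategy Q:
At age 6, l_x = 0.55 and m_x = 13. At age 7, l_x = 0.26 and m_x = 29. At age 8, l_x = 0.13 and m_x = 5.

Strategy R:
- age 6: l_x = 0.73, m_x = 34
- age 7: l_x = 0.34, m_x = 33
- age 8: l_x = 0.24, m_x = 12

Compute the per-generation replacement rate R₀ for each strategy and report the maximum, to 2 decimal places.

38.92

Strategy P: R₀ = 0.56×38 + 0.38×21 + 0.22×33 = 36.5200
Strategy Q: R₀ = 0.55×13 + 0.26×29 + 0.13×5 = 15.3400
Strategy R: R₀ = 0.73×34 + 0.34×33 + 0.24×12 = 38.9200
Highest R₀: strategy R with 38.9200.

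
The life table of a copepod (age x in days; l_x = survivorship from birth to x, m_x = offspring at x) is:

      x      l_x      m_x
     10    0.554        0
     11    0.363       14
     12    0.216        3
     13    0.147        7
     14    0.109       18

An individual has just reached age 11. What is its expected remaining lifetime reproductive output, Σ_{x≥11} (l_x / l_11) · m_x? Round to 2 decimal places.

24.02

l_11 = 0.363. Conditional survival from age 11 to x is l_x / l_11.
  x=11: (0.363/0.363) × 14 = 14.0000
  x=12: (0.216/0.363) × 3 = 1.7851
  x=13: (0.147/0.363) × 7 = 2.8347
  x=14: (0.109/0.363) × 18 = 5.4050
Sum = 14.0000 + 1.7851 + 2.8347 + 5.4050 = 24.0248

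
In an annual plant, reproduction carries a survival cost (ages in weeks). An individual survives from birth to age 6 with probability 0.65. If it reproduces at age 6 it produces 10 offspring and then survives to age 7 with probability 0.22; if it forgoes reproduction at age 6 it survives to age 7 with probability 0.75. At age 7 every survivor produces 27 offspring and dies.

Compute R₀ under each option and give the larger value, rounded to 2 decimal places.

breed at age 6: R₀ = 0.65 × (10 + 0.22 × 27) = 0.65 × 15.9400 = 10.3610
delay to age 7: R₀ = 0.65 × (0.75 × 27) = 0.65 × 20.2500 = 13.1625
Higher: delay to age 7 (13.1625).

13.16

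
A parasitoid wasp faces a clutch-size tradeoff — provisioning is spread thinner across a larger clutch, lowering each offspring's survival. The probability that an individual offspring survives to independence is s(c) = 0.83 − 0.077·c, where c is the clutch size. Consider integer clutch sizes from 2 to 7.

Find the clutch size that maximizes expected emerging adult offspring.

5

Expected emerging adult offspring = c × s(c):
  c=2: 2 × 0.676 = 1.352
  c=3: 3 × 0.599 = 1.797
  c=4: 4 × 0.522 = 2.088
  c=5: 5 × 0.445 = 2.225
  c=6: 6 × 0.368 = 2.208
  c=7: 7 × 0.291 = 2.037
Maximum at c = 5 (2.225 emerging adult offspring).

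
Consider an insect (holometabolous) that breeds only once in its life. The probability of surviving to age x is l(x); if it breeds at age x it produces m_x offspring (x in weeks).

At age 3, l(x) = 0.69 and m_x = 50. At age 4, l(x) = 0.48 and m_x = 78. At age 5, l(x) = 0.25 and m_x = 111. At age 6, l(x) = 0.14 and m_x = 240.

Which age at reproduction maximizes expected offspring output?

4

Expected offspring if breeding at age x = l(x) × m_x:
  age 3: 0.69 × 50 = 34.500
  age 4: 0.48 × 78 = 37.440
  age 5: 0.25 × 111 = 27.750
  age 6: 0.14 × 240 = 33.600
Maximum at age 4 (37.440).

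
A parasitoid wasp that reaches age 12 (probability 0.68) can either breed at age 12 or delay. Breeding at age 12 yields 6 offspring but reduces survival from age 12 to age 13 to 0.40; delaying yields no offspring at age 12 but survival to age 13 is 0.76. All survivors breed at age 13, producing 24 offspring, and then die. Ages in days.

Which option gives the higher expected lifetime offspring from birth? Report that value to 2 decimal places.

12.40

breed at age 12: R₀ = 0.68 × (6 + 0.40 × 24) = 0.68 × 15.6000 = 10.6080
delay to age 13: R₀ = 0.68 × (0.76 × 24) = 0.68 × 18.2400 = 12.4032
Higher: delay to age 13 (12.4032).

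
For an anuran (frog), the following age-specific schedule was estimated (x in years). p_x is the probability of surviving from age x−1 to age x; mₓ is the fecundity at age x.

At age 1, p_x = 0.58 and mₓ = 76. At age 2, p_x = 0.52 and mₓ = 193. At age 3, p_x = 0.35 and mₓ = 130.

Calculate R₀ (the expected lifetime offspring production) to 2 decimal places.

Survivorship from birth: l_x = p_1·p_2·…·p_x.
  l_1 = 0.58000
  l_2 = 0.30160
  l_3 = 0.10556
R₀ = Σ l_x mₓ:
  age 1: 0.58000 × 76 = 44.0800
  age 2: 0.30160 × 193 = 58.2088
  age 3: 0.10556 × 130 = 13.7228
R₀ = 44.0800 + 58.2088 + 13.7228 = 116.0116

116.01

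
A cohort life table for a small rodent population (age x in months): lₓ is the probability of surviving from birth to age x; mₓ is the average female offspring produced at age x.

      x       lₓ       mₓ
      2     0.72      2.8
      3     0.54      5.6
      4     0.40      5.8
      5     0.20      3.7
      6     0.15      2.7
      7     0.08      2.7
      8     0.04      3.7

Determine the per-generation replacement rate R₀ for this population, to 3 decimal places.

R₀ = Σ lₓ mₓ:
  age 2: 0.72 × 2.8 = 2.0160
  age 3: 0.54 × 5.6 = 3.0240
  age 4: 0.40 × 5.8 = 2.3200
  age 5: 0.20 × 3.7 = 0.7400
  age 6: 0.15 × 2.7 = 0.4050
  age 7: 0.08 × 2.7 = 0.2160
  age 8: 0.04 × 3.7 = 0.1480
R₀ = 2.0160 + 3.0240 + 2.3200 + 0.7400 + 0.4050 + 0.2160 + 0.1480 = 8.8690

8.869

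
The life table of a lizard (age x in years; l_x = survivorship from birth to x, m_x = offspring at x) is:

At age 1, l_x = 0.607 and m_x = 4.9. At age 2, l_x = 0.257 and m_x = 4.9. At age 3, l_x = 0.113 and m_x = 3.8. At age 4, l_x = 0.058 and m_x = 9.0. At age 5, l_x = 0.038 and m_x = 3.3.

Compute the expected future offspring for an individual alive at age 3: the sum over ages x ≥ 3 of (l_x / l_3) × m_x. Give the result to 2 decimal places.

9.53

l_3 = 0.113. Conditional survival from age 3 to x is l_x / l_3.
  x=3: (0.113/0.113) × 3.8 = 3.8000
  x=4: (0.058/0.113) × 9.0 = 4.6195
  x=5: (0.038/0.113) × 3.3 = 1.1097
Sum = 3.8000 + 4.6195 + 1.1097 = 9.5292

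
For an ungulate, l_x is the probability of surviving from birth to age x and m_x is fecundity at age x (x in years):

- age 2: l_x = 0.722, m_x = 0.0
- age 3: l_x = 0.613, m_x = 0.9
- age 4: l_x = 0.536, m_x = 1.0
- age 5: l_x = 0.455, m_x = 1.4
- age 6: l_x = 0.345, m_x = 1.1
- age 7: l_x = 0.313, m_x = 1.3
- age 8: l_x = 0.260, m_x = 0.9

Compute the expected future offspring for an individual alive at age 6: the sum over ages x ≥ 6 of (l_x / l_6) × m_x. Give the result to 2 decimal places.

l_6 = 0.345. Conditional survival from age 6 to x is l_x / l_6.
  x=6: (0.345/0.345) × 1.1 = 1.1000
  x=7: (0.313/0.345) × 1.3 = 1.1794
  x=8: (0.260/0.345) × 0.9 = 0.6783
Sum = 1.1000 + 1.1794 + 0.6783 = 2.9577

2.96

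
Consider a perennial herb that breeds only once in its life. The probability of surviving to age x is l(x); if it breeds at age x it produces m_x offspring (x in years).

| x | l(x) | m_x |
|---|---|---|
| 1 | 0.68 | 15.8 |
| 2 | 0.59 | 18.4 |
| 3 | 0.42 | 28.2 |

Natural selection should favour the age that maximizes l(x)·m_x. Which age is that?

Expected offspring if breeding at age x = l(x) × m_x:
  age 1: 0.68 × 15.8 = 10.744
  age 2: 0.59 × 18.4 = 10.856
  age 3: 0.42 × 28.2 = 11.844
Maximum at age 3 (11.844).

3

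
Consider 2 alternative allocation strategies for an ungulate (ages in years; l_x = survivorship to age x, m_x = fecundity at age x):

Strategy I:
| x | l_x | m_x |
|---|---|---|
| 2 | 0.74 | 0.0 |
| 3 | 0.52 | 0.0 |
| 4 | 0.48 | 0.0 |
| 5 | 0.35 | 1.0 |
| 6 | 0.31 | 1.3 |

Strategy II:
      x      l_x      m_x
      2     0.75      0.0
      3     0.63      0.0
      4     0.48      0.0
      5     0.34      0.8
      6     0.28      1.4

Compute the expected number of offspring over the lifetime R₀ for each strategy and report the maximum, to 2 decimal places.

0.75

Strategy I: R₀ = 0.74×0.0 + 0.52×0.0 + 0.48×0.0 + 0.35×1.0 + 0.31×1.3 = 0.7530
Strategy II: R₀ = 0.75×0.0 + 0.63×0.0 + 0.48×0.0 + 0.34×0.8 + 0.28×1.4 = 0.6640
Highest R₀: strategy I with 0.7530.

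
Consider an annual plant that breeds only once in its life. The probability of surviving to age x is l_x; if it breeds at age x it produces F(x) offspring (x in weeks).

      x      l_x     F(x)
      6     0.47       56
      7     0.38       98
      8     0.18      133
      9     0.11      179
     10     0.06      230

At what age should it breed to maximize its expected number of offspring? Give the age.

Expected offspring if breeding at age x = l_x × F(x):
  age 6: 0.47 × 56 = 26.320
  age 7: 0.38 × 98 = 37.240
  age 8: 0.18 × 133 = 23.940
  age 9: 0.11 × 179 = 19.690
  age 10: 0.06 × 230 = 13.800
Maximum at age 7 (37.240).

7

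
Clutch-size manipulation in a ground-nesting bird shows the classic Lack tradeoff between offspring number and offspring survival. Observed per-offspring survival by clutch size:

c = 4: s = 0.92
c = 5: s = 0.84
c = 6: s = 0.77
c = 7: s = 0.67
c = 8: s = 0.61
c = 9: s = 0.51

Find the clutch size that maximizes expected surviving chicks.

Expected surviving chicks = c × s(c):
  c=4: 4 × 0.92 = 3.680
  c=5: 5 × 0.84 = 4.200
  c=6: 6 × 0.77 = 4.620
  c=7: 7 × 0.67 = 4.690
  c=8: 8 × 0.61 = 4.880
  c=9: 9 × 0.51 = 4.590
Maximum at c = 8 (4.880 surviving chicks).

8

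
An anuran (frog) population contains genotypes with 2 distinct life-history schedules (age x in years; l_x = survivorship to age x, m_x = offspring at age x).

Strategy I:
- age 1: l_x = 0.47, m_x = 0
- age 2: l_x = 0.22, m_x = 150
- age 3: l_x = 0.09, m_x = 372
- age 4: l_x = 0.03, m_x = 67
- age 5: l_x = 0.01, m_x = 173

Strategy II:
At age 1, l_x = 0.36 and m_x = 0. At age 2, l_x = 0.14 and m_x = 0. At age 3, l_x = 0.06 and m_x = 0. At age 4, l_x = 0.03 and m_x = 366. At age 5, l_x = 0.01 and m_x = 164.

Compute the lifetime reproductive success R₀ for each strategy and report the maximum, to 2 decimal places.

Strategy I: R₀ = 0.47×0 + 0.22×150 + 0.09×372 + 0.03×67 + 0.01×173 = 70.2200
Strategy II: R₀ = 0.36×0 + 0.14×0 + 0.06×0 + 0.03×366 + 0.01×164 = 12.6200
Highest R₀: strategy I with 70.2200.

70.22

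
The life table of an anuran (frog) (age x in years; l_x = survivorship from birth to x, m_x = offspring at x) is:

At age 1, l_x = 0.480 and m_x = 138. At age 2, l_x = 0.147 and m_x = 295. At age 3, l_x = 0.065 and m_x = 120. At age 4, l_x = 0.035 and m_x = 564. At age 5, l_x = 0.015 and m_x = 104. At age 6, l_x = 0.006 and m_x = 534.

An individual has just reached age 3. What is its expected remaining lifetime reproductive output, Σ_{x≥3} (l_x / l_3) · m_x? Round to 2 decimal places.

l_3 = 0.065. Conditional survival from age 3 to x is l_x / l_3.
  x=3: (0.065/0.065) × 120 = 120.0000
  x=4: (0.035/0.065) × 564 = 303.6923
  x=5: (0.015/0.065) × 104 = 24.0000
  x=6: (0.006/0.065) × 534 = 49.2923
Sum = 120.0000 + 303.6923 + 24.0000 + 49.2923 = 496.9846

496.98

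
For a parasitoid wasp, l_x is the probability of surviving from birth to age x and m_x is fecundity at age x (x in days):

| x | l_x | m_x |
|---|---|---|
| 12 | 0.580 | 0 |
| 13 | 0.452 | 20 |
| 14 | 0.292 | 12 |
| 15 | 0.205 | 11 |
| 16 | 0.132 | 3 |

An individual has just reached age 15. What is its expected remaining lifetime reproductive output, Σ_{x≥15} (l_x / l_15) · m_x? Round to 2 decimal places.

12.93

l_15 = 0.205. Conditional survival from age 15 to x is l_x / l_15.
  x=15: (0.205/0.205) × 11 = 11.0000
  x=16: (0.132/0.205) × 3 = 1.9317
Sum = 11.0000 + 1.9317 = 12.9317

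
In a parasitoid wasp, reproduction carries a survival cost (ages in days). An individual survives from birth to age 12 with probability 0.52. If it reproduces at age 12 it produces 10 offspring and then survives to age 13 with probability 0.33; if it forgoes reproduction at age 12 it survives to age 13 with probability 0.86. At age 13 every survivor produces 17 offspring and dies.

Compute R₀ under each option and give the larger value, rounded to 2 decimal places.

breed at age 12: R₀ = 0.52 × (10 + 0.33 × 17) = 0.52 × 15.6100 = 8.1172
delay to age 13: R₀ = 0.52 × (0.86 × 17) = 0.52 × 14.6200 = 7.6024
Higher: breed at age 12 (8.1172).

8.12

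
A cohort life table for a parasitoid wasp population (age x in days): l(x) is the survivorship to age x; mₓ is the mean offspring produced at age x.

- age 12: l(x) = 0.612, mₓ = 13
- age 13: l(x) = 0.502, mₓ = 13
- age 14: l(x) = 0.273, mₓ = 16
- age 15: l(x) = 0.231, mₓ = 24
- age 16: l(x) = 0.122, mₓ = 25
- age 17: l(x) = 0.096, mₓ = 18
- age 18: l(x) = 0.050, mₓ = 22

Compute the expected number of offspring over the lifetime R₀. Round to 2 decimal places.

R₀ = Σ l(x) mₓ:
  age 12: 0.612 × 13 = 7.9560
  age 13: 0.502 × 13 = 6.5260
  age 14: 0.273 × 16 = 4.3680
  age 15: 0.231 × 24 = 5.5440
  age 16: 0.122 × 25 = 3.0500
  age 17: 0.096 × 18 = 1.7280
  age 18: 0.050 × 22 = 1.1000
R₀ = 7.9560 + 6.5260 + 4.3680 + 5.5440 + 3.0500 + 1.7280 + 1.1000 = 30.2720

30.27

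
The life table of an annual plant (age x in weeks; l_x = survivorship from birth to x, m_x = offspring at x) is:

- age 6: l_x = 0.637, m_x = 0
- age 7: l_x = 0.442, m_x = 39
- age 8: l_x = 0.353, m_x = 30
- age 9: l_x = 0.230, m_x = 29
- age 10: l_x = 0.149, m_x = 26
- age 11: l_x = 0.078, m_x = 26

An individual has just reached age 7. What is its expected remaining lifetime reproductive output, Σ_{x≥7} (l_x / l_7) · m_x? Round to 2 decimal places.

91.40

l_7 = 0.442. Conditional survival from age 7 to x is l_x / l_7.
  x=7: (0.442/0.442) × 39 = 39.0000
  x=8: (0.353/0.442) × 30 = 23.9593
  x=9: (0.230/0.442) × 29 = 15.0905
  x=10: (0.149/0.442) × 26 = 8.7647
  x=11: (0.078/0.442) × 26 = 4.5882
Sum = 39.0000 + 23.9593 + 15.0905 + 8.7647 + 4.5882 = 91.4027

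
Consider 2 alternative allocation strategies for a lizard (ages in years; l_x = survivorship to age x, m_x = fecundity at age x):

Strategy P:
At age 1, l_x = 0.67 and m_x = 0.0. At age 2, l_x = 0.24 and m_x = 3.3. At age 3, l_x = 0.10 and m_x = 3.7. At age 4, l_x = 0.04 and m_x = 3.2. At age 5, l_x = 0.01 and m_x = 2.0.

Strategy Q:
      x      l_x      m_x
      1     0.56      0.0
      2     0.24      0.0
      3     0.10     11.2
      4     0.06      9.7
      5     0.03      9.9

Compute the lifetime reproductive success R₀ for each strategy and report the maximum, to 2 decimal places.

2.00

Strategy P: R₀ = 0.67×0.0 + 0.24×3.3 + 0.10×3.7 + 0.04×3.2 + 0.01×2.0 = 1.3100
Strategy Q: R₀ = 0.56×0.0 + 0.24×0.0 + 0.10×11.2 + 0.06×9.7 + 0.03×9.9 = 1.9990
Highest R₀: strategy Q with 1.9990.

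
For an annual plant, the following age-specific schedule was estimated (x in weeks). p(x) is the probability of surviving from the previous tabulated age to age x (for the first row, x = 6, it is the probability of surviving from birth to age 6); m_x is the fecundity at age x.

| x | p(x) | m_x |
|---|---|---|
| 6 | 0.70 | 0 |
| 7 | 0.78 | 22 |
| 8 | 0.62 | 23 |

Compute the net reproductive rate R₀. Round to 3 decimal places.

Survivorship from birth: l_x = p_6·p_7·…·p_x.
  l_6 = 0.70000
  l_7 = 0.54600
  l_8 = 0.33852
R₀ = Σ l_x m_x:
  age 6: 0.70000 × 0 = 0.0000
  age 7: 0.54600 × 22 = 12.0120
  age 8: 0.33852 × 23 = 7.7860
R₀ = 0.0000 + 12.0120 + 7.7860 = 19.7980

19.798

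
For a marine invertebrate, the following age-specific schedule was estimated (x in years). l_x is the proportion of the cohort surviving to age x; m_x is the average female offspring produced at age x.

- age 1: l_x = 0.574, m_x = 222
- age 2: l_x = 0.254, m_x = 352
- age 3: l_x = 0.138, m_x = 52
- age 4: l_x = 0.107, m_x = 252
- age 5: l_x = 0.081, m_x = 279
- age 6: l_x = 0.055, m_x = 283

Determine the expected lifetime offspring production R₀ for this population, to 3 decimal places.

289.140

R₀ = Σ l_x m_x:
  age 1: 0.574 × 222 = 127.4280
  age 2: 0.254 × 352 = 89.4080
  age 3: 0.138 × 52 = 7.1760
  age 4: 0.107 × 252 = 26.9640
  age 5: 0.081 × 279 = 22.5990
  age 6: 0.055 × 283 = 15.5650
R₀ = 127.4280 + 89.4080 + 7.1760 + 26.9640 + 22.5990 + 15.5650 = 289.1400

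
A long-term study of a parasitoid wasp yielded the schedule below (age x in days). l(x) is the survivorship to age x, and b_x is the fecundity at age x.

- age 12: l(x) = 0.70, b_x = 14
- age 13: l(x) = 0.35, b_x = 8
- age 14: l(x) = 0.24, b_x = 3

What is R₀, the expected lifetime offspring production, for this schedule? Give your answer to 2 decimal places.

R₀ = Σ l(x) b_x:
  age 12: 0.70 × 14 = 9.8000
  age 13: 0.35 × 8 = 2.8000
  age 14: 0.24 × 3 = 0.7200
R₀ = 9.8000 + 2.8000 + 0.7200 = 13.3200

13.32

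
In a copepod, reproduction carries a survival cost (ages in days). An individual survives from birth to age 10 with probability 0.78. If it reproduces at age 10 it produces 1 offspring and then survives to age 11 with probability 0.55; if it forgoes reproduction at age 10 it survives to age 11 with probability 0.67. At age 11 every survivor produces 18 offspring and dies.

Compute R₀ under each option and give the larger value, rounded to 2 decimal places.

breed at age 10: R₀ = 0.78 × (1 + 0.55 × 18) = 0.78 × 10.9000 = 8.5020
delay to age 11: R₀ = 0.78 × (0.67 × 18) = 0.78 × 12.0600 = 9.4068
Higher: delay to age 11 (9.4068).

9.41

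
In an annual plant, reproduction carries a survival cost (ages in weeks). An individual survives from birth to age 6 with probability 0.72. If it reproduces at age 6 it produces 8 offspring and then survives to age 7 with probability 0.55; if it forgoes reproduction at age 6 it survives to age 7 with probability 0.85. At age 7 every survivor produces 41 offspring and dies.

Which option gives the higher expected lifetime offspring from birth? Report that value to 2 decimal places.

25.09

breed at age 6: R₀ = 0.72 × (8 + 0.55 × 41) = 0.72 × 30.5500 = 21.9960
delay to age 7: R₀ = 0.72 × (0.85 × 41) = 0.72 × 34.8500 = 25.0920
Higher: delay to age 7 (25.0920).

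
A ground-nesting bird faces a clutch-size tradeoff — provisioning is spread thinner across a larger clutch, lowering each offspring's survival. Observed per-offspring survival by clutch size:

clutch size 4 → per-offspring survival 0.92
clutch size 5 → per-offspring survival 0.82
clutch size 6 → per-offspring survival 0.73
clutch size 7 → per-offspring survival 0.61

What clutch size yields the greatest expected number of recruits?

Expected recruits = c × s(c):
  c=4: 4 × 0.92 = 3.680
  c=5: 5 × 0.82 = 4.100
  c=6: 6 × 0.73 = 4.380
  c=7: 7 × 0.61 = 4.270
Maximum at c = 6 (4.380 recruits).

6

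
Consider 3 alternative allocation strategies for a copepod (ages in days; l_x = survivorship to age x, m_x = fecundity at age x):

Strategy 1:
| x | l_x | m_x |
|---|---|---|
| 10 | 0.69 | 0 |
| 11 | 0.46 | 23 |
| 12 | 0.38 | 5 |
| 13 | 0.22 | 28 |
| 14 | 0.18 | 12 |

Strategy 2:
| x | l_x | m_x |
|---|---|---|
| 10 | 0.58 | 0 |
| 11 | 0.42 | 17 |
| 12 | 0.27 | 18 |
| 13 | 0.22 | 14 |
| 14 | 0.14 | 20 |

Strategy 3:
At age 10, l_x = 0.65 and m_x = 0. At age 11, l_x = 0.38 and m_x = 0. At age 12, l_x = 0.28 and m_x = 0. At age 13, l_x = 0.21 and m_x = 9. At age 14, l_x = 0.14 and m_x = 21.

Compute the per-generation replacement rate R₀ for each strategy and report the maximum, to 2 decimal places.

Strategy 1: R₀ = 0.69×0 + 0.46×23 + 0.38×5 + 0.22×28 + 0.18×12 = 20.8000
Strategy 2: R₀ = 0.58×0 + 0.42×17 + 0.27×18 + 0.22×14 + 0.14×20 = 17.8800
Strategy 3: R₀ = 0.65×0 + 0.38×0 + 0.28×0 + 0.21×9 + 0.14×21 = 4.8300
Highest R₀: strategy 1 with 20.8000.

20.80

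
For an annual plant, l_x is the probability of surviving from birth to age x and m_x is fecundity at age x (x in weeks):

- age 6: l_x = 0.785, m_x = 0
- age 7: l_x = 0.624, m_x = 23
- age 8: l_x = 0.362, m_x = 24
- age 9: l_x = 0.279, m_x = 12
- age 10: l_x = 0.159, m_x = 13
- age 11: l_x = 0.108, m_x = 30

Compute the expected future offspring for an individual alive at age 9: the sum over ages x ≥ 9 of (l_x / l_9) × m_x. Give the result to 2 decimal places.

31.02

l_9 = 0.279. Conditional survival from age 9 to x is l_x / l_9.
  x=9: (0.279/0.279) × 12 = 12.0000
  x=10: (0.159/0.279) × 13 = 7.4086
  x=11: (0.108/0.279) × 30 = 11.6129
Sum = 12.0000 + 7.4086 + 11.6129 = 31.0215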